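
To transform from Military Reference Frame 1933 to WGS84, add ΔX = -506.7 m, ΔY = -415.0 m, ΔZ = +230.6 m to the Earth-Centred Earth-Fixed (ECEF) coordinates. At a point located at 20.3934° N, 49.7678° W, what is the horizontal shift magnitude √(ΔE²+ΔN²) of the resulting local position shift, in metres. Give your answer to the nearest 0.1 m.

The local east axis at (φ, λ) is (−sin λ, cos λ, 0), so ΔE = −sin(-49.7678°)·(-506.7) + cos(-49.7678°)·(-415.0) = -654.87 m.
The local north axis is (−sin φ cos λ, −sin φ sin λ, cos φ), giving ΔN = 114.042 − 110.402 + 216.146 = 219.79 m.
Horizontal magnitude = √(ΔE² + ΔN²) = √((-654.87)² + 219.79²) = 690.77 m.

690.8 m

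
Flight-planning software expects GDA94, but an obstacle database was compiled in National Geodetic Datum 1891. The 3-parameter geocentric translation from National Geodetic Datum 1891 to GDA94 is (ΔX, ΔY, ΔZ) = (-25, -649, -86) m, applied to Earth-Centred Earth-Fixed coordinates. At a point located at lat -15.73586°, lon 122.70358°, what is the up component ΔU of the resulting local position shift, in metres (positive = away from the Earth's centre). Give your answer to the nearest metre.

The local up (radial) axis is (cos φ cos λ, cos φ sin λ, sin φ), giving ΔU = 13.001 − 525.651 + 23.323 = -489.33 m.

ΔU = -489 m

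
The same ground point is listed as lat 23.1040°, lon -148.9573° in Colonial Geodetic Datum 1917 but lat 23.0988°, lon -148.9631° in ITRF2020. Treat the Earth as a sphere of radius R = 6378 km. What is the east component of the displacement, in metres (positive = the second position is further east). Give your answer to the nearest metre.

Δφ = 23.0988° − 23.1040° = -0.0052°; Δλ = -148.9631° − -148.9573° = -0.0058°.
1° along a meridian = πR/180 = 111317 m.
ΔN = Δφ × 111317 = -578.8 m; ΔE = Δλ × 111317 × cos(23.1040°) = -0.0058 × 111317 × 0.919794 = -593.9 m.

ΔE = -594 m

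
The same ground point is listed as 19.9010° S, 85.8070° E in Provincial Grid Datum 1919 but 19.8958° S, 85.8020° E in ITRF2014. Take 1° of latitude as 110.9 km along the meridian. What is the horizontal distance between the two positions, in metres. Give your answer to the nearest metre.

777 m

Δφ = -19.8958° − -19.9010° = +0.0052°; Δλ = 85.8020° − 85.8070° = -0.0050°.
ΔN = Δφ × 110900 = 576.7 m; ΔE = Δλ × 110900 × cos(-19.9010°) = -0.0050 × 110900 × 0.940282 = -521.4 m.
Distance = √(ΔE² + ΔN²) = √((-521.4)² + 576.7²) = 777.4 m.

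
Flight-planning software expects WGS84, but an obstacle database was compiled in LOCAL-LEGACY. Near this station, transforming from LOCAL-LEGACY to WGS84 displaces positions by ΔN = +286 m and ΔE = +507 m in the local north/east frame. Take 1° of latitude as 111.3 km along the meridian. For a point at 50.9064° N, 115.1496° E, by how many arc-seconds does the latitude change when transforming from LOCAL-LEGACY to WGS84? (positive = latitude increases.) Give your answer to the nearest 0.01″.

1° of latitude = 111.3 km, so Δφ = 286.0 / 111300 = 0.0025696° = 9.251″.

Δφ = 9.25″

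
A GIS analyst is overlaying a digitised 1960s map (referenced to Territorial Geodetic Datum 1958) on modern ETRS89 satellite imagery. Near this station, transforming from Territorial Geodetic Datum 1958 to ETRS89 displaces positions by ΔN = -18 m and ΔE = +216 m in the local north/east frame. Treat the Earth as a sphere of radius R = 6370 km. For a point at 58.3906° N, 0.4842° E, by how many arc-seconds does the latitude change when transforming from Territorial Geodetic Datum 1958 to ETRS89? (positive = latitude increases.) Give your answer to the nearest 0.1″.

On a sphere of radius R, 1 rad of latitude = R, so Δφ = ΔN / R = -18.0 / 6370000 = -2.8257e-06 rad = -0.583″.

Δφ = -0.6″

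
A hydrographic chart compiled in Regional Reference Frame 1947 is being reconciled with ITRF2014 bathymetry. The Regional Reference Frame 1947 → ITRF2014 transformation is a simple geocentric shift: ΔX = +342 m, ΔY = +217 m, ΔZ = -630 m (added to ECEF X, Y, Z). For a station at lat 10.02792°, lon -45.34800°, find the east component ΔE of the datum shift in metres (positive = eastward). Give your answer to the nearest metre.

ΔE = 396 m

The local east axis at (φ, λ) is (−sin λ, cos λ, 0), so ΔE = −sin(-45.34800°)·342 + cos(-45.34800°)·217 = 395.80 m.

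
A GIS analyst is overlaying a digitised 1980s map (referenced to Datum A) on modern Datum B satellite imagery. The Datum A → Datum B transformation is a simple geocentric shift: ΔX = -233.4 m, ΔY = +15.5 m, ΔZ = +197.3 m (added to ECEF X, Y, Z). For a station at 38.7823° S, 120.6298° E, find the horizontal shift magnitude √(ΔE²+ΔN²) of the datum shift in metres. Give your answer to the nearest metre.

At φ = -38.7823°, λ = 120.6298°: sin φ = -0.626363, cos φ = 0.779532, sin λ = 0.860477, cos λ = -0.509489.
ΔE = −sin λ·ΔX + cos λ·ΔY = −(0.860477)·(-233.4) + (-0.509489)·(15.5) = 192.94 m.
ΔN = −sin φ cos λ·ΔX − sin φ sin λ·ΔY + cos φ·ΔZ = −(-0.626363)(-0.509489)(-233.4) − (-0.626363)(0.860477)(15.5) + (0.779532)(197.3) = 236.64 m.
Horizontal magnitude = √(ΔE² + ΔN²) = √(192.94² + 236.64²) = 305.33 m.

305 m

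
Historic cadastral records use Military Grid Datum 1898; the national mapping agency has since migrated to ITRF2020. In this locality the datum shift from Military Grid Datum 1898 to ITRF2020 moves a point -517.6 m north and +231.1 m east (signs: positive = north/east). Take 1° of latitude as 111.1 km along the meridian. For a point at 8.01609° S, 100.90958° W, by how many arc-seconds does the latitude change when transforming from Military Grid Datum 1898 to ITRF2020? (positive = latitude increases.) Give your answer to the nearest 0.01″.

Δφ = -16.77″

1° of latitude = 111.1 km, so Δφ = -517.6 / 111100 = -0.0046589° = -16.772″.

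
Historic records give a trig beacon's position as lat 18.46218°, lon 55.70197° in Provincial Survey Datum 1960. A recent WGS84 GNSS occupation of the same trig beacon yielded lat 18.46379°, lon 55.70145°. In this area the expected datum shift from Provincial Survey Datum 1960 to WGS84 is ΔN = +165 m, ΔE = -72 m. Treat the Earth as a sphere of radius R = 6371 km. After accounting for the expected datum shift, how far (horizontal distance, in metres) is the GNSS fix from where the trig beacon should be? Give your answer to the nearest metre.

22 m

Observed coordinate differences: Δφ = +0.00161°, Δλ = -0.00052°.
Converting to metres (1° lat = 111195 m, cos φ = 0.948533): observed ΔN = 179.0 m, observed ΔE = -54.8 m.
Subtracting the expected shift leaves a residual of 179.0 − (165) = 14.0 m north and -54.8 − (-72) = 17.2 m east.
Residual distance = √(14.0² + 17.2²) = 22.2 m.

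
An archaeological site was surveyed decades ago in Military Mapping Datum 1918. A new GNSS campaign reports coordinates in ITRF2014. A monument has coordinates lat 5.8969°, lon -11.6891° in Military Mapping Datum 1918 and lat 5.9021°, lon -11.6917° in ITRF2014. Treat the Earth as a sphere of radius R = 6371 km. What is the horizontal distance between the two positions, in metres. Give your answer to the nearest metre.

Δφ = 5.9021° − 5.8969° = +0.0052°; Δλ = -11.6917° − -11.6891° = -0.0026°.
1° along a meridian = πR/180 = 111195 m.
ΔN = Δφ × 111195 = 578.2 m; ΔE = Δλ × 111195 × cos(5.8969°) = -0.0026 × 111195 × 0.994708 = -287.6 m.
Distance = √(ΔE² + ΔN²) = √((-287.6)² + 578.2²) = 645.8 m.

646 m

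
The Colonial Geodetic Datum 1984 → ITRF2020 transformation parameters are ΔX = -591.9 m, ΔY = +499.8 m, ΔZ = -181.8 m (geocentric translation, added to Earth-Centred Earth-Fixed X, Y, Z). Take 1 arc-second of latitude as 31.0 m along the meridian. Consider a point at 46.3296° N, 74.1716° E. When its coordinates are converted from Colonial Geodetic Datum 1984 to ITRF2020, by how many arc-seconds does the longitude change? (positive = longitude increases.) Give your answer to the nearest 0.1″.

sin φ = 0.723324, cos φ = 0.690509, sin λ = 0.962083, cos λ = 0.272757.
East component: ΔE = −sin λ·ΔX + cos λ·ΔY = −(0.962083)(-591.9) + (0.272757)(499.8) = 705.78 m.
1° of latitude spans 3600 × 31.00 = 111600 m; at latitude φ, 1° of longitude spans that × cos φ = 77060.8 m, so Δλ = 705.78 / 77060.8 × 3600 = 32.972″.

Δλ = 33.0″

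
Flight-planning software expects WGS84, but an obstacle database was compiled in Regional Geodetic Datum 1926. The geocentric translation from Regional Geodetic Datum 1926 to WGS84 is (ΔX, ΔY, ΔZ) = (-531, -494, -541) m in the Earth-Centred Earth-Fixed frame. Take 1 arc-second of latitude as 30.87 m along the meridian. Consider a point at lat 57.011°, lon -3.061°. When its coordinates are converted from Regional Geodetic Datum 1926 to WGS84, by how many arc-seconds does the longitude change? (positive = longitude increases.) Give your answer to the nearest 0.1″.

Δλ = -31.0″

sin φ = 0.838775, cos φ = 0.544478, sin λ = -0.053399, cos λ = 0.998573.
East component: ΔE = −sin λ·ΔX + cos λ·ΔY = −(-0.053399)(-531) + (0.998573)(-494) = -521.65 m.
1° of latitude spans 3600 × 30.87 = 111132 m; at latitude φ, 1° of longitude spans that × cos φ = 60508.9 m, so Δλ = -521.65 / 60508.9 × 3600 = -31.036″.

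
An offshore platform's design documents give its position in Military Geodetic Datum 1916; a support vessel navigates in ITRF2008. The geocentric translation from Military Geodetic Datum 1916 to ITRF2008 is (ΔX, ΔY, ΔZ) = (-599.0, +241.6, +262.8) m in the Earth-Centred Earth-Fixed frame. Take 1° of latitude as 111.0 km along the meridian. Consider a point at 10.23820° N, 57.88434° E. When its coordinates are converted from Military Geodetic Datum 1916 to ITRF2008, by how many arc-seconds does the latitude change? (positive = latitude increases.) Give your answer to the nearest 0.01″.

Δφ = 9.04″

sin φ = 0.177741, cos φ = 0.984077, sin λ = 0.846977, cos λ = 0.531630.
North component: ΔN = −sin φ cos λ·ΔX − sin φ sin λ·ΔY + cos φ·ΔZ = −(0.177741)(0.531630)(-599.0) − (0.177741)(0.846977)(241.6) + (0.984077)(262.8) = 278.85 m.
1° of latitude spans 111000 m, so Δφ = 278.85 / 111000 × 3600 = 9.044″.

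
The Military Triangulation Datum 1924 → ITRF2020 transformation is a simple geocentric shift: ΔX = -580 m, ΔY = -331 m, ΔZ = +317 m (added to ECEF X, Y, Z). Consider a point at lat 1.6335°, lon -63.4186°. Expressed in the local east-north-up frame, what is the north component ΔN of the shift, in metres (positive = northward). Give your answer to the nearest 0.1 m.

ΔN = 315.8 m

The local north axis is (−sin φ cos λ, −sin φ sin λ, cos φ), giving ΔN = 7.398 − 8.438 + 316.871 = 315.83 m.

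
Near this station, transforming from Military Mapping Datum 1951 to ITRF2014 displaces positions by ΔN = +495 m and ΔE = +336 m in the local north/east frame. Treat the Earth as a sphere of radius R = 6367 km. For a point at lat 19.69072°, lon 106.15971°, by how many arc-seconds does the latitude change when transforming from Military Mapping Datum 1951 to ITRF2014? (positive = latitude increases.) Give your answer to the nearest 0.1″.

Δφ = 16.0″

On a sphere of radius R, 1 rad of latitude = R, so Δφ = ΔN / R = 495.0 / 6367000 = 7.7745e-05 rad = 16.036″.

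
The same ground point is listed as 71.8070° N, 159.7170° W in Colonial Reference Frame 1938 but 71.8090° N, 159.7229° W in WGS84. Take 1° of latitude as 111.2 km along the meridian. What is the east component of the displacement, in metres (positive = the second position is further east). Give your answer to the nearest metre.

ΔE = -205 m

Δφ = 71.8090° − 71.8070° = +0.0020°; Δλ = -159.7229° − -159.7170° = -0.0059°.
ΔN = Δφ × 111200 = 222.4 m; ΔE = Δλ × 111200 × cos(71.8070°) = -0.0059 × 111200 × 0.312219 = -204.8 m.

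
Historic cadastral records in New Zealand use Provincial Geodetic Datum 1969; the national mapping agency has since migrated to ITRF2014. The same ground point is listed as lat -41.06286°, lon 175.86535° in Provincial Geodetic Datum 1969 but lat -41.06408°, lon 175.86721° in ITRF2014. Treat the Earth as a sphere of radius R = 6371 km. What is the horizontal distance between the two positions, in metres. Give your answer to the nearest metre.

Δφ = -41.06408° − -41.06286° = -0.00122°; Δλ = 175.86721° − 175.86535° = +0.00186°.
1° along a meridian = πR/180 = 111195 m.
ΔN = Δφ × 111195 = -135.7 m; ΔE = Δλ × 111195 × cos(-41.06286°) = +0.00186 × 111195 × 0.753989 = 155.9 m.
Distance = √(ΔE² + ΔN²) = √(155.9² + (-135.7)²) = 206.7 m.

207 m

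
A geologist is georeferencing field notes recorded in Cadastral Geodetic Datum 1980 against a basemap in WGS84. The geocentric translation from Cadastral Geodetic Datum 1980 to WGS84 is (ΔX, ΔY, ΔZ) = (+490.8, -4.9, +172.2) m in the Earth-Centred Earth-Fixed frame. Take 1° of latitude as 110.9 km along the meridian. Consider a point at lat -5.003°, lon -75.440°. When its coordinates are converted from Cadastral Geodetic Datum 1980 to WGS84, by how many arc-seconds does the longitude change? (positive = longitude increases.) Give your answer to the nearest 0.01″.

Δλ = 15.44″

sin φ = -0.087208, cos φ = 0.996190, sin λ = -0.967885, cos λ = 0.251394.
East component: ΔE = −sin λ·ΔX + cos λ·ΔY = −(-0.967885)(490.8) + (0.251394)(-4.9) = 473.81 m.
1° of latitude spans 110900 m; at latitude φ, 1° of longitude spans that × cos φ = 110477.5 m, so Δλ = 473.81 / 110477.5 × 3600 = 15.439″.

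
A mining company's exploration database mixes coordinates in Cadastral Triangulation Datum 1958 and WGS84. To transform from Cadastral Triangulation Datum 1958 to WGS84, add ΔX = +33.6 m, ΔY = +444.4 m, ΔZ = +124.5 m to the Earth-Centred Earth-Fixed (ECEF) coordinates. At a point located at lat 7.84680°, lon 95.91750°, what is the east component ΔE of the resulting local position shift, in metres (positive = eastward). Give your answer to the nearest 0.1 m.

ΔE = -79.2 m

At φ = 7.84680°, λ = 95.91750°: sin φ = 0.136525, cos φ = 0.990637, sin λ = 0.994671, cos λ = -0.103096.
ΔE = −sin λ·ΔX + cos λ·ΔY = −(0.994671)·(33.6) + (-0.103096)·(444.4) = -79.24 m.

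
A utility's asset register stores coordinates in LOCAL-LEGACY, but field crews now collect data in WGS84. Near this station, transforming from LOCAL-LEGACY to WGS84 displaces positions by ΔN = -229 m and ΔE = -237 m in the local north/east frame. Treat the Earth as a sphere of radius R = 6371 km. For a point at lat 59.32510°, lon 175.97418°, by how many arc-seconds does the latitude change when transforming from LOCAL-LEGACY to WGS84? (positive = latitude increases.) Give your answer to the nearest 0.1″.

On a sphere of radius R, 1 rad of latitude = R, so Δφ = ΔN / R = -229.0 / 6371000 = -3.5944e-05 rad = -7.414″.

Δφ = -7.4″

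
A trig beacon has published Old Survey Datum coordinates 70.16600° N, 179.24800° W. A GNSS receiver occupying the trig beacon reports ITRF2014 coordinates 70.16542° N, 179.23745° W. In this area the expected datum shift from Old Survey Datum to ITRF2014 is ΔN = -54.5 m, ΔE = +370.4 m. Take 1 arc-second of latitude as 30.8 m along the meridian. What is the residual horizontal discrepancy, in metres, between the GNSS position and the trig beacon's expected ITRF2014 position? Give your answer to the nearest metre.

Observed coordinate differences: Δφ = -0.00058°, Δλ = +0.01055°.
Converting to metres (1° lat = 110880 m, cos φ = 0.339296): observed ΔN = -64.3 m, observed ΔE = 396.9 m.
Subtracting the expected shift leaves a residual of -64.3 − (-54.5) = -9.8 m north and 396.9 − (370.4) = 26.5 m east.
Residual distance = √((-9.8)² + 26.5²) = 28.3 m.

28 m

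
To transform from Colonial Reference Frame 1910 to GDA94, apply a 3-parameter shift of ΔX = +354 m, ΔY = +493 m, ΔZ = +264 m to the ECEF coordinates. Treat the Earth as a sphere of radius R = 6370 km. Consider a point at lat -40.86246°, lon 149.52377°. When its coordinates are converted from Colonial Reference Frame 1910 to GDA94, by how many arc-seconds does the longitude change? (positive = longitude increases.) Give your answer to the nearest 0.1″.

Δλ = -25.9″

sin φ = -0.654245, cos φ = 0.756282, sin λ = 0.507181, cos λ = -0.861840.
East component: ΔE = −sin λ·ΔX + cos λ·ΔY = −(0.507181)(354) + (-0.861840)(493) = -604.43 m.
1° of latitude spans πR/180 = 111177 m; at latitude φ, 1° of longitude spans that × cos φ = 84081.6 m, so Δλ = -604.43 / 84081.6 × 3600 = -25.879″.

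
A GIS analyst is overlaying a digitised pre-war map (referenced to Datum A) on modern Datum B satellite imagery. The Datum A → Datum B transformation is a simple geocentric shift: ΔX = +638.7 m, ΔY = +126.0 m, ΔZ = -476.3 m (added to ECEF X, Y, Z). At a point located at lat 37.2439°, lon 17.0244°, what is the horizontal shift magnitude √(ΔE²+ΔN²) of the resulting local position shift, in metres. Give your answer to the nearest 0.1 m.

774.0 m

At φ = 37.2439°, λ = 17.0244°: sin φ = 0.605209, cos φ = 0.796066, sin λ = 0.292779, cos λ = 0.956180.
ΔE = −sin λ·ΔX + cos λ·ΔY = −(0.292779)·(638.7) + (0.956180)·(126.0) = -66.52 m.
ΔN = −sin φ cos λ·ΔX − sin φ sin λ·ΔY + cos φ·ΔZ = −(0.605209)(0.956180)(638.7) − (0.605209)(0.292779)(126.0) + (0.796066)(-476.3) = -771.10 m.
Horizontal magnitude = √(ΔE² + ΔN²) = √((-66.52)² + (-771.10)²) = 773.97 m.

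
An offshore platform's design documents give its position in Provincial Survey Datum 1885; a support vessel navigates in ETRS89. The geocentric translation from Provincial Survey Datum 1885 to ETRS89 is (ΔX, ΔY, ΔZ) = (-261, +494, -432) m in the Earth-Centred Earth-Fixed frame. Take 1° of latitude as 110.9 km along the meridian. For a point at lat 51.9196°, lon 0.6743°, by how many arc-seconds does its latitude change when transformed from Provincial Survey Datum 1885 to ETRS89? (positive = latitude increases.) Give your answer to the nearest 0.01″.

sin φ = 0.787146, cos φ = 0.616767, sin λ = 0.011768, cos λ = 0.999931.
North component: ΔN = −sin φ cos λ·ΔX − sin φ sin λ·ΔY + cos φ·ΔZ = −(0.787146)(0.999931)(-261) − (0.787146)(0.011768)(494) + (0.616767)(-432) = -65.59 m.
1° of latitude spans 110900 m, so Δφ = -65.59 / 110900 × 3600 = -2.129″.

Δφ = -2.13″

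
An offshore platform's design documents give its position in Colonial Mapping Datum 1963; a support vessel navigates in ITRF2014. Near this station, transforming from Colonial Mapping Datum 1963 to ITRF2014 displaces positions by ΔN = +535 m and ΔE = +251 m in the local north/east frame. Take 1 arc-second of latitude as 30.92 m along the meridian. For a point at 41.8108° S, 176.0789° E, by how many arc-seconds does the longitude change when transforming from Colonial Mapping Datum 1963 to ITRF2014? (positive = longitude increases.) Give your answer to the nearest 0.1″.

At latitude -41.8108°, cos φ = 0.745350.
1″ of longitude at this latitude = 30.92 × cos φ = 23.0462 m, so Δλ = 251.0 / 23.0462 = 10.891″.

Δλ = 10.9″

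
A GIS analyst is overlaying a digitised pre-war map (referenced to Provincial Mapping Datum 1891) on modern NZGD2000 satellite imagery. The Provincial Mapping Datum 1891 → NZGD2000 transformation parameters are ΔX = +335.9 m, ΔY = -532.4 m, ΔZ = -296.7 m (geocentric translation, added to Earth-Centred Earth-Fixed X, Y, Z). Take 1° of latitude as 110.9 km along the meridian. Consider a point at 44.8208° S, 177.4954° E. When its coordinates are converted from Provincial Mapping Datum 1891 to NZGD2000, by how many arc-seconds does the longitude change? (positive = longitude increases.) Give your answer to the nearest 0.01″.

sin φ = -0.704892, cos φ = 0.709315, sin λ = 0.043700, cos λ = -0.999045.
East component: ΔE = −sin λ·ΔX + cos λ·ΔY = −(0.043700)(335.9) + (-0.999045)(-532.4) = 517.21 m.
1° of latitude spans 110900 m; at latitude φ, 1° of longitude spans that × cos φ = 78663.0 m, so Δλ = 517.21 / 78663.0 × 3600 = 23.670″.

Δλ = 23.67″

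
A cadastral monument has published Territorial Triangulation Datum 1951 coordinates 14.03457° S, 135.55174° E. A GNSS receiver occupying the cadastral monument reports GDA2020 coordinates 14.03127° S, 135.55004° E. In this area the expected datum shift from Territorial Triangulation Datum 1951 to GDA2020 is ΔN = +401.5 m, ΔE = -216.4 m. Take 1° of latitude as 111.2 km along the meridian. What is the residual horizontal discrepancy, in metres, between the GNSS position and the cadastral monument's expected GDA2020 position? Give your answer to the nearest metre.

Observed coordinate differences: Δφ = +0.00330°, Δλ = -0.00170°.
Converting to metres (1° lat = 111200 m, cos φ = 0.970150): observed ΔN = 367.0 m, observed ΔE = -183.4 m.
Subtracting the expected shift leaves a residual of 367.0 − (401.5) = -34.5 m north and -183.4 − (-216.4) = 33.0 m east.
Residual distance = √((-34.5)² + 33.0²) = 47.8 m.

48 m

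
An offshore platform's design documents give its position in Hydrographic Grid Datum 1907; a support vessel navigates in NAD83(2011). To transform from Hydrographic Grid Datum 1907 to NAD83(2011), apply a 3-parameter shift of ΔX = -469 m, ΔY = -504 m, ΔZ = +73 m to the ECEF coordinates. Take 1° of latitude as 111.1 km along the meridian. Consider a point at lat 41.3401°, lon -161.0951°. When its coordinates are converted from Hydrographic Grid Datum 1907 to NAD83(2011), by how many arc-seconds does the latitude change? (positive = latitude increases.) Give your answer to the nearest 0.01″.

sin φ = 0.660527, cos φ = 0.750802, sin λ = -0.323998, cos λ = -0.946058.
North component: ΔN = −sin φ cos λ·ΔX − sin φ sin λ·ΔY + cos φ·ΔZ = −(0.660527)(-0.946058)(-469) − (0.660527)(-0.323998)(-504) + (0.750802)(73) = -346.13 m.
1° of latitude spans 111100 m, so Δφ = -346.13 / 111100 × 3600 = -11.216″.

Δφ = -11.22″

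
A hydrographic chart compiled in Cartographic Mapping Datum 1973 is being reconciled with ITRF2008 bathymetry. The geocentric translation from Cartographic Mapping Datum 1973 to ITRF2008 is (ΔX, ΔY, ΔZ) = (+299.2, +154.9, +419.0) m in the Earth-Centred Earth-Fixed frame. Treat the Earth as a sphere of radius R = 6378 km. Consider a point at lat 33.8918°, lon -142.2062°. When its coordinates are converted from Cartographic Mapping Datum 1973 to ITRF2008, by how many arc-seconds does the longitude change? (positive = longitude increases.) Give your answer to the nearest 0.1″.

Δλ = 2.4″

sin φ = 0.557626, cos φ = 0.830092, sin λ = -0.612822, cos λ = -0.790221.
East component: ΔE = −sin λ·ΔX + cos λ·ΔY = −(-0.612822)(299.2) + (-0.790221)(154.9) = 60.95 m.
1° of latitude spans πR/180 = 111317 m; at latitude φ, 1° of longitude spans that × cos φ = 92403.4 m, so Δλ = 60.95 / 92403.4 × 3600 = 2.375″.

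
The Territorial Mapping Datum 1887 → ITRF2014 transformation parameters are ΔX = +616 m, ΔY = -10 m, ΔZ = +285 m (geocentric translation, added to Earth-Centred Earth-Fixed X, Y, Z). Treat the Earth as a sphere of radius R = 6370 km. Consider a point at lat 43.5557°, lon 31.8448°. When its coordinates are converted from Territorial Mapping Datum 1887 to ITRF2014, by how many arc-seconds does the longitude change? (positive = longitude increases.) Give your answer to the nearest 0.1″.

sin φ = 0.689059, cos φ = 0.724705, sin λ = 0.527620, cos λ = 0.849480.
East component: ΔE = −sin λ·ΔX + cos λ·ΔY = −(0.527620)(616) + (0.849480)(-10) = -333.51 m.
1° of latitude spans πR/180 = 111177 m; at latitude φ, 1° of longitude spans that × cos φ = 80570.9 m, so Δλ = -333.51 / 80570.9 × 3600 = -14.902″.

Δλ = -14.9″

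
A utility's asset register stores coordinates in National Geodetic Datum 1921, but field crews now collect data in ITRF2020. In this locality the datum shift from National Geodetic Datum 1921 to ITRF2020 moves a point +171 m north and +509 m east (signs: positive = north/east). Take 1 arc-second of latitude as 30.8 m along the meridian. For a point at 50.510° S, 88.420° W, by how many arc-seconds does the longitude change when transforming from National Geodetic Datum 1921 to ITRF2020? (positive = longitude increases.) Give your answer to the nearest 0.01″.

At latitude -50.510°, cos φ = 0.635944.
1″ of longitude at this latitude = 30.80 × cos φ = 19.5871 m, so Δλ = 509.0 / 19.5871 = 25.987″.

Δλ = 25.99″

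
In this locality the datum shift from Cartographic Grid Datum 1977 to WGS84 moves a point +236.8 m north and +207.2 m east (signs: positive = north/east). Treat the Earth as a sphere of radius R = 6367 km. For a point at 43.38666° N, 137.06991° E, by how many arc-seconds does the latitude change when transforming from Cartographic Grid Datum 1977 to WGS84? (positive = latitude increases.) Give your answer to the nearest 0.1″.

Δφ = 7.7″

On a sphere of radius R, 1 rad of latitude = R, so Δφ = ΔN / R = 236.8 / 6367000 = 3.7192e-05 rad = 7.671″.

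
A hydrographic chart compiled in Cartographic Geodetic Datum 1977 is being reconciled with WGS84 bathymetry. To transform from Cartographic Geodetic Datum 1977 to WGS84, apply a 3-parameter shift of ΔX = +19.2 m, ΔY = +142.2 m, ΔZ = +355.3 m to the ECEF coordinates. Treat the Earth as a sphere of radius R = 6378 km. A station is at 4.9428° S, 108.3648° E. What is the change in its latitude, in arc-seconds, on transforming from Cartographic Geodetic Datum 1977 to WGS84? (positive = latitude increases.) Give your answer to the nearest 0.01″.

Δφ = 11.81″

sin φ = -0.086161, cos φ = 0.996281, sin λ = 0.949070, cos λ = -0.315066.
North component: ΔN = −sin φ cos λ·ΔX − sin φ sin λ·ΔY + cos φ·ΔZ = −(-0.086161)(-0.315066)(19.2) − (-0.086161)(0.949070)(142.2) + (0.996281)(355.3) = 365.09 m.
1° of latitude spans πR/180 = 111317 m, so Δφ = 365.09 / 111317 × 3600 = 11.807″.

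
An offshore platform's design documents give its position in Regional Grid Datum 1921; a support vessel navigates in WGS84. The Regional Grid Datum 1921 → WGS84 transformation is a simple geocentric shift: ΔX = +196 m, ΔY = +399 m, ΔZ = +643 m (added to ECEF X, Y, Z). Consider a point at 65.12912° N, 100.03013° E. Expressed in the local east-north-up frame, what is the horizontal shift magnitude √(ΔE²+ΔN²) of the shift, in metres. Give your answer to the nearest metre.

268 m

At φ = 65.12912°, λ = 100.03013°: sin φ = 0.907258, cos φ = 0.420575, sin λ = 0.984716, cos λ = -0.174166.
ΔE = −sin λ·ΔX + cos λ·ΔY = −(0.984716)·(196) + (-0.174166)·(399) = -262.50 m.
ΔN = −sin φ cos λ·ΔX − sin φ sin λ·ΔY + cos φ·ΔZ = −(0.907258)(-0.174166)(196) − (0.907258)(0.984716)(399) + (0.420575)(643) = -55.06 m.
Horizontal magnitude = √(ΔE² + ΔN²) = √((-262.50)² + (-55.06)²) = 268.21 m.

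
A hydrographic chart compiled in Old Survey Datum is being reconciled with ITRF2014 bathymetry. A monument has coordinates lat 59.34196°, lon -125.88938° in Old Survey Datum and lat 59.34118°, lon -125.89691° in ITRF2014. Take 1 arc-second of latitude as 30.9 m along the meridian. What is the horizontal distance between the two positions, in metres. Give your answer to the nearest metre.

Δφ = 59.34118° − 59.34196° = -0.00078°; Δλ = -125.89691° − -125.88938° = -0.00753°.
1° of latitude = 3600 × 30.90 = 111240 m.
ΔN = Δφ × 111240 = -86.8 m; ΔE = Δλ × 111240 × cos(59.34196°) = -0.00753 × 111240 × 0.509913 = -427.1 m.
Distance = √(ΔE² + ΔN²) = √((-427.1)² + (-86.8)²) = 435.8 m.

436 m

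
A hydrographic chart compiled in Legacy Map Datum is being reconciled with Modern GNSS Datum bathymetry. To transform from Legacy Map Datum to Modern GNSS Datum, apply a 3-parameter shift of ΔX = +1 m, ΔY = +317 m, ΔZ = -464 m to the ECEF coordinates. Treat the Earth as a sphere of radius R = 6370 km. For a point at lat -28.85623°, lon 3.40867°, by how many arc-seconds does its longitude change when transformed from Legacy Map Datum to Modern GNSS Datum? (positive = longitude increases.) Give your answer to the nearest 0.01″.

sin φ = -0.482613, cos φ = 0.875833, sin λ = 0.059457, cos λ = 0.998231.
East component: ΔE = −sin λ·ΔX + cos λ·ΔY = −(0.059457)(1) + (0.998231)(317) = 316.38 m.
1° of latitude spans πR/180 = 111177 m; at latitude φ, 1° of longitude spans that × cos φ = 97373.0 m, so Δλ = 316.38 / 97373.0 × 3600 = 11.697″.

Δλ = 11.70″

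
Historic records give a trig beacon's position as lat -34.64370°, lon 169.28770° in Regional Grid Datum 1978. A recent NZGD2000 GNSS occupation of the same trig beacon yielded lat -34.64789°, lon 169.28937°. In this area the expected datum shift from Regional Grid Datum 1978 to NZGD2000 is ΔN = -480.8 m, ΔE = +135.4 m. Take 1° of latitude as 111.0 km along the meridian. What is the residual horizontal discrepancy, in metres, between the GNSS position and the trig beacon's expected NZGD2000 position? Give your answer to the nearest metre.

23 m

Observed coordinate differences: Δφ = -0.00419°, Δλ = +0.00167°.
Converting to metres (1° lat = 111000 m, cos φ = 0.822703): observed ΔN = -465.1 m, observed ΔE = 152.5 m.
Subtracting the expected shift leaves a residual of -465.1 − (-480.8) = 15.7 m north and 152.5 − (135.4) = 17.1 m east.
Residual distance = √(15.7² + 17.1²) = 23.2 m.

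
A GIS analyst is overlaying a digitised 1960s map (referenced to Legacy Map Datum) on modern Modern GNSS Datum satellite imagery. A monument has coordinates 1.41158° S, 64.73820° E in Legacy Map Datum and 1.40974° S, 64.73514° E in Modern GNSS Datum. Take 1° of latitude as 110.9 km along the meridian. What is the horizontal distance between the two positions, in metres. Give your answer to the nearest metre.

396 m

Δφ = -1.40974° − -1.41158° = +0.00184°; Δλ = 64.73514° − 64.73820° = -0.00306°.
ΔN = Δφ × 110900 = 204.1 m; ΔE = Δλ × 110900 × cos(-1.41158°) = -0.00306 × 110900 × 0.999697 = -339.3 m.
Distance = √(ΔE² + ΔN²) = √((-339.3)² + 204.1²) = 395.9 m.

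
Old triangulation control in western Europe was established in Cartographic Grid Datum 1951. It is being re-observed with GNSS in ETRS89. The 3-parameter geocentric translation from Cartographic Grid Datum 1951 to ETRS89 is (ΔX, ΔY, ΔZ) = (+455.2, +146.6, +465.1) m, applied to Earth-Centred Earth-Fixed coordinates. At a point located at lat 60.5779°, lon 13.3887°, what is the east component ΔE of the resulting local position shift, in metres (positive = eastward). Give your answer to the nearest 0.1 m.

ΔE = 37.2 m

The local east axis at (φ, λ) is (−sin λ, cos λ, 0), so ΔE = −sin(13.3887°)·455.2 + cos(13.3887°)·146.6 = 37.21 m.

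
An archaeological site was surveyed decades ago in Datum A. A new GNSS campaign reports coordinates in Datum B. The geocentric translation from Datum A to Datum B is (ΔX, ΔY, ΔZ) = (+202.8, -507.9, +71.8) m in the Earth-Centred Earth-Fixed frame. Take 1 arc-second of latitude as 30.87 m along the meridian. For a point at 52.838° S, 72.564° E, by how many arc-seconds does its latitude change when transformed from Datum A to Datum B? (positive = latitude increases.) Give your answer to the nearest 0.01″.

Δφ = -9.54″

sin φ = -0.796931, cos φ = 0.604071, sin λ = 0.954052, cos λ = 0.299640.
North component: ΔN = −sin φ cos λ·ΔX − sin φ sin λ·ΔY + cos φ·ΔZ = −(-0.796931)(0.299640)(202.8) − (-0.796931)(0.954052)(-507.9) + (0.604071)(71.8) = -294.36 m.
1° of latitude spans 3600 × 30.87 = 111132 m, so Δφ = -294.36 / 111132 × 3600 = -9.536″.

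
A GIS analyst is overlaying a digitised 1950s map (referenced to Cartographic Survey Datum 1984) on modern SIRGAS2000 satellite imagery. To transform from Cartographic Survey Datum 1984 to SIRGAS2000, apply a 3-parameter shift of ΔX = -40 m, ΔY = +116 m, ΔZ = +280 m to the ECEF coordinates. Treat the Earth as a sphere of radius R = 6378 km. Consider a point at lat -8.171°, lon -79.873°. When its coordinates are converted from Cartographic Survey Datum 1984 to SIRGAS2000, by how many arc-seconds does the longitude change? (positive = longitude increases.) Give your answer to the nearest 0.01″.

sin φ = -0.142128, cos φ = 0.989848, sin λ = -0.984420, cos λ = 0.175831.
East component: ΔE = −sin λ·ΔX + cos λ·ΔY = −(-0.984420)(-40) + (0.175831)(116) = -18.98 m.
1° of latitude spans πR/180 = 111317 m; at latitude φ, 1° of longitude spans that × cos φ = 110187.0 m, so Δλ = -18.98 / 110187.0 × 3600 = -0.620″.

Δλ = -0.62″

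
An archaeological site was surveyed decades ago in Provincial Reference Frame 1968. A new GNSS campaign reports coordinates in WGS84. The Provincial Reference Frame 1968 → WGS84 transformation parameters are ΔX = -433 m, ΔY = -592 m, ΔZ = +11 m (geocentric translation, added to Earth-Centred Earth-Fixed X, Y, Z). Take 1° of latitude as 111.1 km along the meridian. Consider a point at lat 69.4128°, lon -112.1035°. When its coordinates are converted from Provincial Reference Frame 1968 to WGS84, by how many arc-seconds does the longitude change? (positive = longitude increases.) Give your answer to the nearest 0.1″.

Δλ = -16.4″

sin φ = 0.936138, cos φ = 0.351633, sin λ = -0.926506, cos λ = -0.376281.
East component: ΔE = −sin λ·ΔX + cos λ·ΔY = −(-0.926506)(-433) + (-0.376281)(-592) = -178.42 m.
1° of latitude spans 111100 m; at latitude φ, 1° of longitude spans that × cos φ = 39066.4 m, so Δλ = -178.42 / 39066.4 × 3600 = -16.441″.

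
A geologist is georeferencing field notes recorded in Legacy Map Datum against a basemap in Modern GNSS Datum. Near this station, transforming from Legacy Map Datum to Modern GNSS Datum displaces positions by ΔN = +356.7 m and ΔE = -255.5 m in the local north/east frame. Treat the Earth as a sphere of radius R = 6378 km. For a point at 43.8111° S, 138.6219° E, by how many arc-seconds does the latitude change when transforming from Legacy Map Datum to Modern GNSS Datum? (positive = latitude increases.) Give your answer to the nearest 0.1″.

Δφ = 11.5″

On a sphere of radius R, 1 rad of latitude = R, so Δφ = ΔN / R = 356.7 / 6378000 = 5.5927e-05 rad = 11.536″.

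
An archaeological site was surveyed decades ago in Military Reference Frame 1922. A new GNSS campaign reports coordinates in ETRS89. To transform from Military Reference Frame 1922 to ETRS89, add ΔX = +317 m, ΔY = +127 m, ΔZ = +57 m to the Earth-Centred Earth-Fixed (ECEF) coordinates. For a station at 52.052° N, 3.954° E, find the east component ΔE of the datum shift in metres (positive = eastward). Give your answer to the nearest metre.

ΔE = 105 m

At φ = 52.052°, λ = 3.954°: sin φ = 0.788569, cos φ = 0.614946, sin λ = 0.068956, cos λ = 0.997620.
ΔE = −sin λ·ΔX + cos λ·ΔY = −(0.068956)·(317) + (0.997620)·(127) = 104.84 m.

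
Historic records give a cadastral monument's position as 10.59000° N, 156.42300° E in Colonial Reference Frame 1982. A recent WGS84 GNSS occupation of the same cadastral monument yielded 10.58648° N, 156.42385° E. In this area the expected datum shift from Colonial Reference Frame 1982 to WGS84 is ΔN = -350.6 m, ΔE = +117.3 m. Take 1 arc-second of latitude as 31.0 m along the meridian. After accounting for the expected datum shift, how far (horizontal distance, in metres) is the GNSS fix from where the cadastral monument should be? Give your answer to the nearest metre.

Observed coordinate differences: Δφ = -0.00352°, Δλ = +0.00085°.
Converting to metres (1° lat = 111600 m, cos φ = 0.982967): observed ΔN = -392.8 m, observed ΔE = 93.2 m.
Subtracting the expected shift leaves a residual of -392.8 − (-350.6) = -42.2 m north and 93.2 − (117.3) = -24.1 m east.
Residual distance = √((-42.2)² + (-24.1)²) = 48.6 m.

49 m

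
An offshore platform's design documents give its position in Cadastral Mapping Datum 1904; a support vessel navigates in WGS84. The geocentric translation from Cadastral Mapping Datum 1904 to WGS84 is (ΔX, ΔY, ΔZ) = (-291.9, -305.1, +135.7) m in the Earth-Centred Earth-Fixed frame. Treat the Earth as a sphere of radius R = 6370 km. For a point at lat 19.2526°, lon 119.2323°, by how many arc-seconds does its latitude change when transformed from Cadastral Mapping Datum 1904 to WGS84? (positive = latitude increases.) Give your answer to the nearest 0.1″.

sin φ = 0.329733, cos φ = 0.944074, sin λ = 0.872647, cos λ = -0.488352.
North component: ΔN = −sin φ cos λ·ΔX − sin φ sin λ·ΔY + cos φ·ΔZ = −(0.329733)(-0.488352)(-291.9) − (0.329733)(0.872647)(-305.1) + (0.944074)(135.7) = 168.90 m.
1° of latitude spans πR/180 = 111177 m, so Δφ = 168.90 / 111177 × 3600 = 5.469″.

Δφ = 5.5″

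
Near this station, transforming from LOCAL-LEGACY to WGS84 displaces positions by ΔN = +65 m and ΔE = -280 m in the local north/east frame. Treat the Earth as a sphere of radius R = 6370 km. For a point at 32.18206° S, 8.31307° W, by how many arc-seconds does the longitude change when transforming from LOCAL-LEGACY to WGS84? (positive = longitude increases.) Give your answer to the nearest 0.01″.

At latitude -32.18206°, cos φ = 0.846360.
One radian of longitude at latitude φ spans R cos φ, so Δλ = ΔE / (R cos φ) = -280.0 / (6370000 × 0.846360) = -5.1935e-05 rad = -10.712″.

Δλ = -10.71″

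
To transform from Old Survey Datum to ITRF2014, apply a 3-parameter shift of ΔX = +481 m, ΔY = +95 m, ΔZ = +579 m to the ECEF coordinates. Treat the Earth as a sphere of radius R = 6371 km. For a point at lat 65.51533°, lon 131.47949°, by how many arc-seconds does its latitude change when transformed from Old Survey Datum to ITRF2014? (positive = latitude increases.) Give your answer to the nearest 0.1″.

Δφ = 15.1″

sin φ = 0.910072, cos φ = 0.414450, sin λ = 0.749193, cos λ = -0.662352.
North component: ΔN = −sin φ cos λ·ΔX − sin φ sin λ·ΔY + cos φ·ΔZ = −(0.910072)(-0.662352)(481) − (0.910072)(0.749193)(95) + (0.414450)(579) = 465.13 m.
1° of latitude spans πR/180 = 111195 m, so Δφ = 465.13 / 111195 × 3600 = 15.059″.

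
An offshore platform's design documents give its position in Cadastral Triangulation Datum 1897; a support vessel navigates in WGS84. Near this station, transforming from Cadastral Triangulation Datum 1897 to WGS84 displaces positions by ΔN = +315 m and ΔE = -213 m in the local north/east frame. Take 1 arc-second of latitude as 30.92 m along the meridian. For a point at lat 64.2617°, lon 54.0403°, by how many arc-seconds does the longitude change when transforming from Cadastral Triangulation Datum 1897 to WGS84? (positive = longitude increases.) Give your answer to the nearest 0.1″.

Δλ = -15.9″

At latitude 64.2617°, cos φ = 0.434261.
1″ of longitude at this latitude = 30.92 × cos φ = 13.4274 m, so Δλ = -213.0 / 13.4274 = -15.863″.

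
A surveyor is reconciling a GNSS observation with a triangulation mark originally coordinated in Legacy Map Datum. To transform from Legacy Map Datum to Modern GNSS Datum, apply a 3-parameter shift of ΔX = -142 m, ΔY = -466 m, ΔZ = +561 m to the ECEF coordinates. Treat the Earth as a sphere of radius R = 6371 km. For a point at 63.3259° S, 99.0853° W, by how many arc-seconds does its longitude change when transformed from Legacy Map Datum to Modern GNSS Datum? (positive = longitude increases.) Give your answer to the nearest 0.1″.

sin φ = -0.893574, cos φ = 0.448915, sin λ = -0.987454, cos λ = -0.157905.
East component: ΔE = −sin λ·ΔX + cos λ·ΔY = −(-0.987454)(-142) + (-0.157905)(-466) = -66.63 m.
1° of latitude spans πR/180 = 111195 m; at latitude φ, 1° of longitude spans that × cos φ = 49917.1 m, so Δλ = -66.63 / 49917.1 × 3600 = -4.806″.

Δλ = -4.8″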